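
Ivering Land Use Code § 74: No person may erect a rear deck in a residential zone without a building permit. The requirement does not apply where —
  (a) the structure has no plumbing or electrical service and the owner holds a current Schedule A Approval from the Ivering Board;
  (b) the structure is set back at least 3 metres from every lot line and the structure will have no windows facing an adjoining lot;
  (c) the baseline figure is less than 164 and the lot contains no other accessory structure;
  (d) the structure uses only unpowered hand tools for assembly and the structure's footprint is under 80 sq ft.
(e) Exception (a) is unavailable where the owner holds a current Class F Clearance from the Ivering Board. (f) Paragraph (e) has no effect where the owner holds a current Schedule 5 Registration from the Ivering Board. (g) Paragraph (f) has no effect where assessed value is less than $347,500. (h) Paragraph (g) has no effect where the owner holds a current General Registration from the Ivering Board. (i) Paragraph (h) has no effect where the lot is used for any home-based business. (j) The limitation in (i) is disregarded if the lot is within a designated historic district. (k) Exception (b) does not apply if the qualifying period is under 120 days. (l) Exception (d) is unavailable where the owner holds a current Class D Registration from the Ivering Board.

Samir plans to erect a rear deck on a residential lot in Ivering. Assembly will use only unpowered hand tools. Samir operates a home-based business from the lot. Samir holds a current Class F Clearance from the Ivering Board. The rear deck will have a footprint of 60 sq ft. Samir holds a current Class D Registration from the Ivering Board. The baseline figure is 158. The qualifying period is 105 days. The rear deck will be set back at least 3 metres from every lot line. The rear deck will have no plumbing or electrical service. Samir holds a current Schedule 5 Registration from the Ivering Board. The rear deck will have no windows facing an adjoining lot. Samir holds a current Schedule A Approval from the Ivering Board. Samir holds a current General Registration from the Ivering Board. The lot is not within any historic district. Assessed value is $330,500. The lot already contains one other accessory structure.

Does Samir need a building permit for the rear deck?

Exception (a) is satisfied on its face — there is no plumbing or electrical service; a current Schedule A Approval is held. However, paragraphs (e)–(j) must be considered: (e) operates against (a): a current Class F Clearance is held. (f) would limit (e) — a current Schedule 5 Registration is held — but (g) sets (f) aside: (g) applies — assessed value is $330,500, less than the $347,500 limit. (h) would limit (g) — a current General Registration is held — but (i) sets (h) aside: (i) operates against (h): a home-based business operates on the lot. (j) is not triggered (the lot is not in a historic district), so (i) stands. So (a) is unavailable.
Exception (b) is satisfied on its face — the setback is at least 3 m on every side; no windows face an adjoining lot. But applying paragraph (k): (k) is engaged — the qualifying period is 105 days, under the 120 days limit. So (b) is unavailable.
Exception (c) fails — the lot already has another accessory structure.
All of (d)'s requirements are met (assembly uses only hand tools; the structure's footprint is 60 sq ft, under the 80 sq ft limit). But: (l) applies — a current Class D Registration is held. Exception (d) does not apply.
None of the exceptions is available; § 74 applies in full.

Yes — Samir must obtain a building permit.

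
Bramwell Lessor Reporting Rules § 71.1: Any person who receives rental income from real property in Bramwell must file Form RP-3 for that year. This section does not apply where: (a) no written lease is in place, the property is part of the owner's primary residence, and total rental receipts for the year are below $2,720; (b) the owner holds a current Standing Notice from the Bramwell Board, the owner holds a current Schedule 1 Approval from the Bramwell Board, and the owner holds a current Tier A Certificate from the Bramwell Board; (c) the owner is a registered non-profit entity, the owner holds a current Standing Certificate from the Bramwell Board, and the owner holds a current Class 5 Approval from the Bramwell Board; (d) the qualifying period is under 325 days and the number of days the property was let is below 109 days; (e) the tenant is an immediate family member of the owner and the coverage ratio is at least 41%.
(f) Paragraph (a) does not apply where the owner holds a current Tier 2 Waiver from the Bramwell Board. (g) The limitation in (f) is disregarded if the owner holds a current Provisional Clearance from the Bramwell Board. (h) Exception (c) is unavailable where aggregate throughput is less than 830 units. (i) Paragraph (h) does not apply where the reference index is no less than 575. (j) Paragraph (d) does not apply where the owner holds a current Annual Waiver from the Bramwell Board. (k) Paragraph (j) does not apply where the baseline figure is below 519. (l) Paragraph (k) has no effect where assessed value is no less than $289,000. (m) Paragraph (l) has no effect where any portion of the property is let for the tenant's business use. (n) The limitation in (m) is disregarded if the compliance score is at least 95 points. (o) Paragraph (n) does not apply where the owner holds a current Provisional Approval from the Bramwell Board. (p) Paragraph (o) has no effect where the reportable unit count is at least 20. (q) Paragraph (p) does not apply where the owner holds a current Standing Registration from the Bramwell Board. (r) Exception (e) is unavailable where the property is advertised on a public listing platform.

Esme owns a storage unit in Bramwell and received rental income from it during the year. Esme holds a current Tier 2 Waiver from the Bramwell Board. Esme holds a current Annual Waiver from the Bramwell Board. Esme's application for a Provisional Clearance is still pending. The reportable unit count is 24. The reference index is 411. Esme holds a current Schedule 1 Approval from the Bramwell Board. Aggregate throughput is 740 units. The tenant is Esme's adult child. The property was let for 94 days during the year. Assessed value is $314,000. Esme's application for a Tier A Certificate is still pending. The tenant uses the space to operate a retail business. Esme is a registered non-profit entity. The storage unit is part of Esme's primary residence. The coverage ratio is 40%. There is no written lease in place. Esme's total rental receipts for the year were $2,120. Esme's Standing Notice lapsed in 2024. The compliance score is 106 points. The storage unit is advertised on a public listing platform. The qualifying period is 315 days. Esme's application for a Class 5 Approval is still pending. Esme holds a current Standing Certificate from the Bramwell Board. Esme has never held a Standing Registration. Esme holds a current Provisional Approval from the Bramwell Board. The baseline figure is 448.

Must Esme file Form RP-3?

Exception (a): there is no written lease; the storage unit is part of the primary residence; total rental receipts for the year are $2,120, below the $2,720 limit — every condition holds. Turning to paragraphs (f)–(g): (f) operates — a current Tier 2 Waiver is held. (g) is inapplicable (no current Provisional Clearance is held), so (f) stands. Exception (a) does not apply.
Exception (b) requires that the owner holds a current Standing Notice from the Bramwell Board; but no current Standing Notice is held, so (b) is unavailable.
Exception (c) does not apply: no current Class 5 Approval is held.
All of (d)'s requirements are met (the qualifying period is 315 days, under the 325 days limit; the number of days the property was let is 94 days, below the 109 days limit). However, paragraphs (j)–(q) must be considered: (j) is engaged — a current Annual Waiver is held. (k) would limit (j) — the baseline figure is 448, below the 519 limit — but (l) sets (k) aside: (l) operates against (k): assessed value is $314,000, meeting the $289,000 threshold. (m) applies (the space is let for business use), but is overridden by (n): (n) is engaged — the compliance score is 106 points, meeting the 95 points threshold. (o) would limit (n) — a current Provisional Approval is held — but (p) sets (o) aside: (p) operates against (o): the reportable unit count is 24, meeting the 20 threshold. (q), which would lift (p), does not operate here — there is no Standing Registration in force. So (d) is unavailable.
Exception (e) does not apply: the coverage ratio is 40%, short of 41%.
No exception applies. The general rule governs.

Yes — Esme must file Form RP-3.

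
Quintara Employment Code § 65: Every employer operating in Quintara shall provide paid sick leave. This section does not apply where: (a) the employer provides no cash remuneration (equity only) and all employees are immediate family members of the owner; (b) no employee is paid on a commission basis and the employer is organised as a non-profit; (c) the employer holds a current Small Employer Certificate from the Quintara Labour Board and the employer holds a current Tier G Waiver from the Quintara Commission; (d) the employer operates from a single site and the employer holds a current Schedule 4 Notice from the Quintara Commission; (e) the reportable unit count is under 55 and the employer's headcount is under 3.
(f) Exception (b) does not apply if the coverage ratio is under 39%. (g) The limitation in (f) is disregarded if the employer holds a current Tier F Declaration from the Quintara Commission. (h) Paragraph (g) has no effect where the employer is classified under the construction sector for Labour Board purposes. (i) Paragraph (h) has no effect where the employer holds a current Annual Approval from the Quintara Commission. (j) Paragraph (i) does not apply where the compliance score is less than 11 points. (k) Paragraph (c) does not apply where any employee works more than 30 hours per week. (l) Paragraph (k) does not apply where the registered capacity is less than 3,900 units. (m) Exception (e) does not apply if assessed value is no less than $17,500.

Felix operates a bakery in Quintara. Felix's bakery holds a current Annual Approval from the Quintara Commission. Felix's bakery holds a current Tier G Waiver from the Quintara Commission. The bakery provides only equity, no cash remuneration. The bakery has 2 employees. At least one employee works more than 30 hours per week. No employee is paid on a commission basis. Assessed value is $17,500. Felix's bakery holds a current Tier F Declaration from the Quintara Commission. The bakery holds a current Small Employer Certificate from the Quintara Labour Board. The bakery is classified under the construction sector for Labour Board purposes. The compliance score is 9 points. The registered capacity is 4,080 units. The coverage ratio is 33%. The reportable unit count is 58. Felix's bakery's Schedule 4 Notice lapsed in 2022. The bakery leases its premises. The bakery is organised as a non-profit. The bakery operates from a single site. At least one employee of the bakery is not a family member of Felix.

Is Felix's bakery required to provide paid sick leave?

Exception (a) does not apply: at least one employee is not a family member.
Exception (b) is satisfied on its face — no employee is paid on commission; the employer is a non-profit. Turning to paragraphs (f)–(j): (f) operates against (b): the coverage ratio is 33%, under the 39% limit. (g) is engaged (a current Tier F Declaration is held), but is displaced by (h): (h) operates against (g): the bakery is classified under the construction sector. (i) is triggered (a current Annual Approval is held), but is displaced by (j): (j) operates against (i): the compliance score is 9 points, less than the 11 points limit. (b) is therefore removed.
Exception (c): a current Small Employer Certificate is held; a current Tier G Waiver is held — every condition holds. However, paragraphs (k)–(l) must be considered: (k) operates against (c): at least one employee exceeds 30 hours/week. (l), which would lift (k), is not triggered — the registered capacity is 4,080 units, not less than 3,900 units. (c) is therefore removed.
Exception (d) does not apply: there is no Schedule 4 Notice in force.
Exception (e) does not apply: the reportable unit count is 58, not under 55.
No exception is made out. Felix's bakery falls within the general rule.

Yes — Felix's bakery must provide paid sick leave.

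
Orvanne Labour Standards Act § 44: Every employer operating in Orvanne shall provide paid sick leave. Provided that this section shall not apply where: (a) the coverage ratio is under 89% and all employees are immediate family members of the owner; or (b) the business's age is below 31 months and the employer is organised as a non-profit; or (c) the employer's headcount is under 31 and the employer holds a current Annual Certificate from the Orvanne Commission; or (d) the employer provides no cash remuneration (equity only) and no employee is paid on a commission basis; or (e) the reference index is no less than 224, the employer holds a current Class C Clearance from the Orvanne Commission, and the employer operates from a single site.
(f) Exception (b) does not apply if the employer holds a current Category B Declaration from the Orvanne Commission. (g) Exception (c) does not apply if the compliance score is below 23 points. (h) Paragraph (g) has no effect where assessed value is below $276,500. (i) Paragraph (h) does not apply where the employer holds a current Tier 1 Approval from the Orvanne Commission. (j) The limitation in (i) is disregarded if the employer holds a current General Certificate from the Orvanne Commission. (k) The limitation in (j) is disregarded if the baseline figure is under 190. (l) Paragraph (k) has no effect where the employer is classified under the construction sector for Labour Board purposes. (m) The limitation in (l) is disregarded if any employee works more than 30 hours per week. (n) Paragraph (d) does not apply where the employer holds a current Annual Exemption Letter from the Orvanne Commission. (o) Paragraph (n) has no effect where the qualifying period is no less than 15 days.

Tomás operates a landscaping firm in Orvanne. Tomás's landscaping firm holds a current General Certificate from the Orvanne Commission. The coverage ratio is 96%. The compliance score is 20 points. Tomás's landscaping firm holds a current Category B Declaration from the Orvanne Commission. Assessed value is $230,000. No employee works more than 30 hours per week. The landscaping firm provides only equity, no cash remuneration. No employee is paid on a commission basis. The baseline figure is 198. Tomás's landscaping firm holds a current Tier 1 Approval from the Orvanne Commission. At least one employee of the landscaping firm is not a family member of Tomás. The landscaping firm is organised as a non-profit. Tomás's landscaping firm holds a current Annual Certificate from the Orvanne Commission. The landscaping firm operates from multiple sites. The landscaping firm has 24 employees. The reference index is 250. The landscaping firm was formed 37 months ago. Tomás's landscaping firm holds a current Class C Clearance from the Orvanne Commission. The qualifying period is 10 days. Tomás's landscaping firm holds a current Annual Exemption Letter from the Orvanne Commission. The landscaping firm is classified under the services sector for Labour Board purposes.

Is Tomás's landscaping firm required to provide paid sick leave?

Exception (a) does not apply: the coverage ratio is 96%, not under 89%.
Exception (b) does not apply: the business's age is 37 months, not below 31 months.
Exception (c): the employer's headcount is 24, under the 31 limit; a current Annual Certificate is held — every condition holds. As to paragraphs (g)–(m): (g) would limit (c) — the compliance score is 20 points, below the 23 points limit — but (h) sets (g) aside: (h) is triggered — assessed value is $230,000, below the $276,500 limit. (i) is engaged (a current Tier 1 Approval is held), but is set aside by (j): (j) is triggered — a current General Certificate is held. (k) is not engaged (the baseline figure is 198, not under 190), so (j) stands. Exception (c) stands.
Exception (d): remuneration is equity-only; no employee is paid on commission — every condition holds. However, paragraphs (n)–(o) must be considered: (n) applies — a current Annual Exemption Letter is held. (o) does not operate here (the qualifying period is 10 days, short of 15 days), so (n) stands. Exception (d) does not apply.
Exception (e) fails — the employer operates from multiple sites.

No — exception (c) applies; Tomás's landscaping firm is not required to provide paid sick leave.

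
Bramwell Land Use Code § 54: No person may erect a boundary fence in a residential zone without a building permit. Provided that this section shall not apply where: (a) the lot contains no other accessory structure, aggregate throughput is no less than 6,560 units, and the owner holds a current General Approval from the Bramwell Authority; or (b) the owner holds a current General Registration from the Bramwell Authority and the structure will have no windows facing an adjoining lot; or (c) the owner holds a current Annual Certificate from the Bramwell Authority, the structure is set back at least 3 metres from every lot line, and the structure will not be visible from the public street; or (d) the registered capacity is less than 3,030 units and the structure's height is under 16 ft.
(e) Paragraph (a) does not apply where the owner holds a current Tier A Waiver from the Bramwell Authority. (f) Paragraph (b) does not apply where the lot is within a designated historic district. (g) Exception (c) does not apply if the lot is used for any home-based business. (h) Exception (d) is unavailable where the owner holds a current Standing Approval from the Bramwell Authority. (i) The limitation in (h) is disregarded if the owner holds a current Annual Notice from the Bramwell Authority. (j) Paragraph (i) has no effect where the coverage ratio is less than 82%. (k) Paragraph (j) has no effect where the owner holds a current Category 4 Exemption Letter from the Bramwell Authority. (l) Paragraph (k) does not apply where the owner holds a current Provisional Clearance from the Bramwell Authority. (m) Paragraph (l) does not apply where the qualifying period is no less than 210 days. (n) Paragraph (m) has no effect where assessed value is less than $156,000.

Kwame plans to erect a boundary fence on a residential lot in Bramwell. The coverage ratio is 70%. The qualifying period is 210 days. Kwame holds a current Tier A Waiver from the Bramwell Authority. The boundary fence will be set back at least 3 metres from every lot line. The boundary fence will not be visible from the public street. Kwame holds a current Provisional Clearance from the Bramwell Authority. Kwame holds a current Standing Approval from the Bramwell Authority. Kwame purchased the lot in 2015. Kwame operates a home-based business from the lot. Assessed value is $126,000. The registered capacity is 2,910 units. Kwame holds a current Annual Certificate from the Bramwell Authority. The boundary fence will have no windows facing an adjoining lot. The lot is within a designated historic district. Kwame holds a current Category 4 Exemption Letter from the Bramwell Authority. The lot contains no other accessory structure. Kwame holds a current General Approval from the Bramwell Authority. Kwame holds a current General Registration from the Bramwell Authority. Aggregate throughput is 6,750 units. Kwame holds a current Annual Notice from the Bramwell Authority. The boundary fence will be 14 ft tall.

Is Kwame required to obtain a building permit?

Yes — Kwame must obtain a building permit.

All of (a)'s requirements are met (the lot has no other accessory structure; aggregate throughput is 6,750 units, meeting the 6,560 units threshold; a current General Approval is held). But: (e) operates against (a): a current Tier A Waiver is held. So (a) is unavailable.
Exception (b) is satisfied on its face — a current General Registration is held; no windows face an adjoining lot. Turning to paragraph (f): (f) applies — the lot is in a historic district. (b) is therefore removed.
Exception (c)'s conditions are all satisfied: a current Annual Certificate is held; the setback is at least 3 m on every side; the structure will not be visible from the street. But: (g) operates against (c): a home-based business operates on the lot. So (c) is unavailable.
Exception (d): the registered capacity is 2,910 units, less than the 3,030 units limit; the structure's height is 14 ft, under the 16 ft limit — every condition holds. But applying paragraphs (h)–(n): (h) operates against (d): a current Standing Approval is held. (i) applies (a current Annual Notice is held), but is overridden by (j): (j) is triggered — the coverage ratio is 70%, less than the 82% limit. (k) is engaged (a current Category 4 Exemption Letter is held), but is displaced by (l): (l) is engaged — a current Provisional Clearance is held. (m) would limit (l) — the qualifying period is 210 days, meeting the 210 days threshold — but (n) sets (m) aside: (n) is triggered — assessed value is $126,000, less than the $156,000 limit. (d) is therefore removed.
No exception displaces § 54.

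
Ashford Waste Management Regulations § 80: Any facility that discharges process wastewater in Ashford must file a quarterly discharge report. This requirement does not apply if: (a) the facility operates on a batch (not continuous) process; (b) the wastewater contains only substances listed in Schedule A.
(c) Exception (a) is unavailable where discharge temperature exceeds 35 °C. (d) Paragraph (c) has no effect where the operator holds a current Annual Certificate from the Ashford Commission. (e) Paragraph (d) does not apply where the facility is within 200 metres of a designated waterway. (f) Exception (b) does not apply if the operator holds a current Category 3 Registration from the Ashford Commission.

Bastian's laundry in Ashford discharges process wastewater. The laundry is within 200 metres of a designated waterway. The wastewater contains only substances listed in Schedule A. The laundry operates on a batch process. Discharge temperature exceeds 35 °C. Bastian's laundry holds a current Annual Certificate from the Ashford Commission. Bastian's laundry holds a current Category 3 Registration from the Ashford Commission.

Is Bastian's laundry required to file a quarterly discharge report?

All of (a)'s requirements are met (the facility operates on a batch process). Turning to paragraphs (c)–(e): (c) is engaged — discharge temperature exceeds 35 °C. (d) would limit (c) — a current Annual Certificate is held — but (e) sets (d) aside: (e) applies — the laundry is within 200 m of a designated waterway. So (a) is unavailable.
Exception (b) is satisfied on its face — the wastewater is Schedule-A-only. But: (f) is engaged — a current Category 3 Registration is held. So (b) is unavailable.
No exception is made out. Bastian's laundry falls within the general rule.

Yes — Bastian's laundry must file a quarterly discharge report.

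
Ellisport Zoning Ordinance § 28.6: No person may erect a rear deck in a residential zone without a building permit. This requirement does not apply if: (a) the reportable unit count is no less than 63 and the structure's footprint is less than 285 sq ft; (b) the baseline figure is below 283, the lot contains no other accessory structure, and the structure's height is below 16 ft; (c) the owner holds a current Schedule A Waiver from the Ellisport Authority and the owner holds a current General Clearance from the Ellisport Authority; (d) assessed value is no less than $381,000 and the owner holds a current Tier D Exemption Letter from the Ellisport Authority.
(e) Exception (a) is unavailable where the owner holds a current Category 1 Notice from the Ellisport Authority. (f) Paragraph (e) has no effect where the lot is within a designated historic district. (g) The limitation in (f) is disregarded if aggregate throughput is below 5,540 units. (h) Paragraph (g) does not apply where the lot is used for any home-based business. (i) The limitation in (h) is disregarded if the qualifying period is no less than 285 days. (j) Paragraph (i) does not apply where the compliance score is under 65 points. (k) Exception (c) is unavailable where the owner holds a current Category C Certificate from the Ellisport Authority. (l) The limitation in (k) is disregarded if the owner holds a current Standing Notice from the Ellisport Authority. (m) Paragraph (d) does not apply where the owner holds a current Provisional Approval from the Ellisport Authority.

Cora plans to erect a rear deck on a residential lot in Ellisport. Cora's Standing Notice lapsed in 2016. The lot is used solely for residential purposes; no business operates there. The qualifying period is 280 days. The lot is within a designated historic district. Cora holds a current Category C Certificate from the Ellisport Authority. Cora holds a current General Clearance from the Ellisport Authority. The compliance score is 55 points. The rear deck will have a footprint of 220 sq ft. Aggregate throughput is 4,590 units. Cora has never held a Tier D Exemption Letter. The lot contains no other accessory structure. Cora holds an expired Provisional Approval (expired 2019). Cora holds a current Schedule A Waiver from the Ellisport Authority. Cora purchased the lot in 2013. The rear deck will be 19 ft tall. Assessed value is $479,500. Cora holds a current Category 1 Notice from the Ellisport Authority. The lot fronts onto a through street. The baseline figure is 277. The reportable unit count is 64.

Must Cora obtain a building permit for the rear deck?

Yes — Cora must obtain a building permit.

Exception (a): the reportable unit count is 64, meeting the 63 threshold; the structure's footprint is 220 sq ft, less than the 285 sq ft limit — every condition holds. Turning to paragraphs (e)–(j): (e) is engaged — a current Category 1 Notice is held. (f) would limit (e) — the lot is in a historic district — but (g) sets (f) aside: (g) operates against (f): aggregate throughput is 4,590 units, below the 5,540 units limit. (h), which would lift (g), is not triggered — the lot is solely residential. (a) is therefore removed.
Exception (b) does not apply: the structure's height is 19 ft, not below 16 ft.
All of (c)'s requirements are met (a current Schedule A Waiver is held; a current General Clearance is held). Turning to paragraphs (k)–(l): (k) operates against (c): a current Category C Certificate is held. (l), which would lift (k), is not triggered — no current Standing Notice is held. So (c) is unavailable.
Exception (d) fails — no current Tier D Exemption Letter is held.
None of the exceptions is available; § 28.6 applies in full.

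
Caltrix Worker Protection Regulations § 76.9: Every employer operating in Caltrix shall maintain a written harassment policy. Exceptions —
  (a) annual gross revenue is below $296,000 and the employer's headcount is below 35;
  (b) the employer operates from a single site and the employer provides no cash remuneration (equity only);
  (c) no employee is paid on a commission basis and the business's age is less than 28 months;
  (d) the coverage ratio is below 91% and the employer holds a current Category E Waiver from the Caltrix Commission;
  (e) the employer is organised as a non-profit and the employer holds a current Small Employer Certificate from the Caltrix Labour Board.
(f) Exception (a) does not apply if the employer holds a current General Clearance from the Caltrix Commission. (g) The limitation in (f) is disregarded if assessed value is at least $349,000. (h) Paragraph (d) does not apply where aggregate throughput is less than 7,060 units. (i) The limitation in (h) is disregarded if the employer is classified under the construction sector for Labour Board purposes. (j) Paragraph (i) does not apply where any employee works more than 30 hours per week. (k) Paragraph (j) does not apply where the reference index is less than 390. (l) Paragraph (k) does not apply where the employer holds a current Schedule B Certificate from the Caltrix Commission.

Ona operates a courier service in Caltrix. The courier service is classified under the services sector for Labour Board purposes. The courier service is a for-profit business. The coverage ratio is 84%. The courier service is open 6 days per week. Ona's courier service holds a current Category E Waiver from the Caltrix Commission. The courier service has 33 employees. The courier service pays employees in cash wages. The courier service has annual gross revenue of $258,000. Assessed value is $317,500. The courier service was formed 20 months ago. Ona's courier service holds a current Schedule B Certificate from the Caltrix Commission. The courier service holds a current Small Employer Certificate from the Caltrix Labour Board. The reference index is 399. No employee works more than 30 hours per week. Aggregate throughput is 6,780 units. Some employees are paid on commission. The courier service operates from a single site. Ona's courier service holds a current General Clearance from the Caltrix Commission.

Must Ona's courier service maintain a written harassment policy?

Yes — Ona's courier service must maintain a written harassment policy.

Exception (a): annual gross revenue is $258,000, below the $296,000 limit; the employer's headcount is 33, below the 35 limit — every condition holds. However, paragraphs (f)–(g) must be considered: (f) is engaged — a current General Clearance is held. (g), which would lift (f), is not triggered — assessed value is $317,500, short of $349,000. (a) is therefore removed.
Exception (b) does not apply: employees are paid cash wages.
Exception (c) does not apply: some employees are paid on commission.
All of (d)'s requirements are met (the coverage ratio is 84%, below the 91% limit; a current Category E Waiver is held). But applying paragraphs (h)–(l): (h) operates against (d): aggregate throughput is 6,780 units, less than the 7,060 units limit. (i) is not engaged (the courier service is classified under the services sector), so (h) stands. (d) is therefore removed.
Exception (e) requires that the employer is organised as a non-profit; but the employer is for-profit, so (e) is unavailable.
No exception applies. The general rule governs.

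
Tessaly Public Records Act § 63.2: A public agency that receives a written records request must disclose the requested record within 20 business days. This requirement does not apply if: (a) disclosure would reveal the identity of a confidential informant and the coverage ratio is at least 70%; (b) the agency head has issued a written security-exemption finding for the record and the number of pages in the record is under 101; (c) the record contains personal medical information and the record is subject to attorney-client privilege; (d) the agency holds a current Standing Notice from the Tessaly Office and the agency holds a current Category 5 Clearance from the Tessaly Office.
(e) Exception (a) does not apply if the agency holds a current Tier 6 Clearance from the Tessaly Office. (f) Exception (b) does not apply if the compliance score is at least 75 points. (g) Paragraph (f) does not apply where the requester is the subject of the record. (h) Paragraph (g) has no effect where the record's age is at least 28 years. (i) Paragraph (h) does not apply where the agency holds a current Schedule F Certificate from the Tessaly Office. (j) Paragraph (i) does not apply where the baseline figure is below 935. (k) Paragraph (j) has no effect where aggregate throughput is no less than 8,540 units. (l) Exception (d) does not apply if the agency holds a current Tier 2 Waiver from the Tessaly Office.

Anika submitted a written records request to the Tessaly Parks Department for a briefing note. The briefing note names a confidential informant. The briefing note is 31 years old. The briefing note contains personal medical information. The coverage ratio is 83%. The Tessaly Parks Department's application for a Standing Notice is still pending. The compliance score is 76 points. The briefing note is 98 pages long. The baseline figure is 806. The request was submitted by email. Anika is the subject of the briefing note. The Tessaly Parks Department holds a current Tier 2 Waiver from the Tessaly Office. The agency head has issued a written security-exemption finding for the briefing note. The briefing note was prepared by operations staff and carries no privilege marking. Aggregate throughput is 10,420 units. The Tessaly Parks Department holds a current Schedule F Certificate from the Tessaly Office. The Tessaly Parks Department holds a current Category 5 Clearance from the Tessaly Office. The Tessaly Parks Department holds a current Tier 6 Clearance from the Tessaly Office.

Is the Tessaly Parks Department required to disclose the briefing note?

No — exception (b) applies; the Tessaly Parks Department is not required to disclose the briefing note.

All of (a)'s requirements are met (the briefing note names a confidential informant; the coverage ratio is 83%, meeting the 70% threshold). But applying paragraph (e): (e) operates against (a): a current Tier 6 Clearance is held. Exception (a) does not apply.
Exception (b) is satisfied on its face — a written security-exemption finding has been issued; the number of pages in the record is 98, under the 101 limit. Applying paragraphs (f)–(k): (f) would limit (b) — the compliance score is 76 points, meeting the 75 points threshold — but (g) sets (f) aside: (g) applies — Anika is the subject of the briefing note. (h) is engaged (the record's age is 31 years, meeting the 28 years threshold), but is overridden by (i): (i) operates against (h): a current Schedule F Certificate is held. (j) is engaged (the baseline figure is 806, below the 935 limit), but yields to (k): (k) applies — aggregate throughput is 10,420 units, meeting the 8,540 units threshold. (b) remains available.
Exception (c) does not apply: the briefing note carries no privilege marking.
Exception (d) does not apply: there is no Standing Notice in force.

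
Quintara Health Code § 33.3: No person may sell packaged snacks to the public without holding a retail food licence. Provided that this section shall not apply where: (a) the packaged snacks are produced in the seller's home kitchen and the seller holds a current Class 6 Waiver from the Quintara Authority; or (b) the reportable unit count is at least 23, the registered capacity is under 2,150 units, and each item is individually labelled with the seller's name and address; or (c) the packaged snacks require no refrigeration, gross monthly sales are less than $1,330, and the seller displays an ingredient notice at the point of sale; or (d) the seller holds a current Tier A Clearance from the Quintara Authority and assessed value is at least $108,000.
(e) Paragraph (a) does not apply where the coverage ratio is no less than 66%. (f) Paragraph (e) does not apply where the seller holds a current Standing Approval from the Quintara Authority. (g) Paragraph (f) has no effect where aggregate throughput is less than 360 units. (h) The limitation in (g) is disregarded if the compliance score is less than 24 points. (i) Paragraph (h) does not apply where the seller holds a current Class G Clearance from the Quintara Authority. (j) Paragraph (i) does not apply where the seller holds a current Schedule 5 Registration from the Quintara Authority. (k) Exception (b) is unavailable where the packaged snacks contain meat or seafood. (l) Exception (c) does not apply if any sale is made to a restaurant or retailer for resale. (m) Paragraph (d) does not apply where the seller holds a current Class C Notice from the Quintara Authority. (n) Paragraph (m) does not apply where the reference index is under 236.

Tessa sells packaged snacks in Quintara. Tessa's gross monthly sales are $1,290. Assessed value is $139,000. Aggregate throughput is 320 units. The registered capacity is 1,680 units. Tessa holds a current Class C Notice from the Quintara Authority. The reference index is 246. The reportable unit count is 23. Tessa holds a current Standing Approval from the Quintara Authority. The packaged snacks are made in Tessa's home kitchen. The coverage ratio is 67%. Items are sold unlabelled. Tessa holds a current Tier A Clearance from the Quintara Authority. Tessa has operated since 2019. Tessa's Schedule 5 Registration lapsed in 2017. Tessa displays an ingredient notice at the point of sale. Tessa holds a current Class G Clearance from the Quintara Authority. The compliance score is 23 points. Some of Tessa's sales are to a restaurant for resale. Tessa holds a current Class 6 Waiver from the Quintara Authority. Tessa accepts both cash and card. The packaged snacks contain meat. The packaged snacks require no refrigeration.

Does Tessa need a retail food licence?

Yes — Tessa must hold a retail food licence.

All of (a)'s requirements are met (the packaged snacks are home-kitchen produced; a current Class 6 Waiver is held). Turning to paragraphs (e)–(j): (e) operates against (a): the coverage ratio is 67%, meeting the 66% threshold. (f) would limit (e) — a current Standing Approval is held — but (g) sets (f) aside: (g) applies — aggregate throughput is 320 units, less than the 360 units limit. (h) is triggered (the compliance score is 23 points, less than the 24 points limit), but is overridden by (i): (i) is engaged — a current Class G Clearance is held. (j), which would lift (i), is not engaged — there is no Schedule 5 Registration in force. Exception (a) does not apply.
Exception (b) requires that each item is individually labelled with the seller's name and address; but items are sold unlabelled, so (b) is unavailable.
Exception (c)'s conditions are all satisfied: the packaged snacks are shelf-stable; gross monthly sales are $1,290, less than the $1,330 limit; an ingredient notice is displayed. However, paragraph (l) must be considered: (l) is triggered — some sales are to a restaurant for resale. So (c) is unavailable.
Exception (d): a current Tier A Clearance is held; assessed value is $139,000, meeting the $108,000 threshold — every condition holds. However, paragraphs (m)–(n) must be considered: (m) applies — a current Class C Notice is held. (n), which would lift (m), is not triggered — the reference index is 246, not under 236. So (d) is unavailable.
No exception displaces § 33.3.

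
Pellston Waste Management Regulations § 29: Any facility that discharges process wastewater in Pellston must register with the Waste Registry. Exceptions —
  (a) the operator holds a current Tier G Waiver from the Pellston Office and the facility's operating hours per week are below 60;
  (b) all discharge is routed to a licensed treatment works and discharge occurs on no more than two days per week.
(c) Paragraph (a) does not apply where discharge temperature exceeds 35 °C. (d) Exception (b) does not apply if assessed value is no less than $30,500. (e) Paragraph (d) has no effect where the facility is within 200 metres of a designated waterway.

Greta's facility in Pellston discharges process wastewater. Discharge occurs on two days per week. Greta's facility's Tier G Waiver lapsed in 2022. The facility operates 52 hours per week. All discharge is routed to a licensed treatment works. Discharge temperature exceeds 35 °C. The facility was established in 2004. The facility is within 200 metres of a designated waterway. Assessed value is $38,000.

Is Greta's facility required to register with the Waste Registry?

Exception (a) requires that the operator holds a current Tier G Waiver from the Pellston Office; but the Tier G Waiver is not current, so (a) is unavailable.
Exception (b)'s conditions are all satisfied: discharge is routed to a licensed treatment works; discharge occurs on no more than two days per week. Under paragraphs (d)–(e): (d) is triggered (assessed value is $38,000, meeting the $30,500 threshold), but is set aside by (e): (e) operates against (d): the facility is within 200 m of a designated waterway. (b) remains available.

No — exception (b) applies; Greta's facility is not required to register with the Waste Registry.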